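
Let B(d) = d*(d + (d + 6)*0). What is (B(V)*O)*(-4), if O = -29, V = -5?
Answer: 2900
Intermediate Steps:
B(d) = d² (B(d) = d*(d + (6 + d)*0) = d*(d + 0) = d*d = d²)
(B(V)*O)*(-4) = ((-5)²*(-29))*(-4) = (25*(-29))*(-4) = -725*(-4) = 2900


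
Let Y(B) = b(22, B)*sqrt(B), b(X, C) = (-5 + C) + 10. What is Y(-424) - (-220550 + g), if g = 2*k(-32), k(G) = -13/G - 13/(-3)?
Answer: 10585945/48 - 838*I*sqrt(106) ≈ 2.2054e+5 - 8627.7*I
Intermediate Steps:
b(X, C) = 5 + C
Y(B) = sqrt(B)*(5 + B) (Y(B) = (5 + B)*sqrt(B) = sqrt(B)*(5 + B))
k(G) = 13/3 - 13/G (k(G) = -13/G - 13*(-1/3) = -13/G + 13/3 = 13/3 - 13/G)
g = 455/48 (g = 2*(13/3 - 13/(-32)) = 2*(13/3 - 13*(-1/32)) = 2*(13/3 + 13/32) = 2*(455/96) = 455/48 ≈ 9.4792)
Y(-424) - (-220550 + g) = sqrt(-424)*(5 - 424) - (-220550 + 455/48) = (2*I*sqrt(106))*(-419) - 1*(-10585945/48) = -838*I*sqrt(106) + 10585945/48 = 10585945/48 - 838*I*sqrt(106)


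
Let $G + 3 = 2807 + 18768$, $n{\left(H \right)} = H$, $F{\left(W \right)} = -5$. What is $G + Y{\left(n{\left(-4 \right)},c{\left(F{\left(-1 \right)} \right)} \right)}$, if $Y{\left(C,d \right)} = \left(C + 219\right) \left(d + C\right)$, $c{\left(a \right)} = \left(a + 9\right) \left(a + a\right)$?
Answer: $12112$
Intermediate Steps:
$c{\left(a \right)} = 2 a \left(9 + a\right)$ ($c{\left(a \right)} = \left(9 + a\right) 2 a = 2 a \left(9 + a\right)$)
$G = 21572$ ($G = -3 + \left(2807 + 18768\right) = -3 + 21575 = 21572$)
$Y{\left(C,d \right)} = \left(219 + C\right) \left(C + d\right)$
$G + Y{\left(n{\left(-4 \right)},c{\left(F{\left(-1 \right)} \right)} \right)} = 21572 + \left(\left(-4\right)^{2} + 219 \left(-4\right) + 219 \cdot 2 \left(-5\right) \left(9 - 5\right) - 4 \cdot 2 \left(-5\right) \left(9 - 5\right)\right) = 21572 + \left(16 - 876 + 219 \cdot 2 \left(-5\right) 4 - 4 \cdot 2 \left(-5\right) 4\right) = 21572 + \left(16 - 876 + 219 \left(-40\right) - -160\right) = 21572 + \left(16 - 876 - 8760 + 160\right) = 21572 - 9460 = 12112$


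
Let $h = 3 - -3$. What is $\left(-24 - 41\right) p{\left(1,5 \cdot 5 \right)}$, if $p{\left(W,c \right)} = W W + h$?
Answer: $-455$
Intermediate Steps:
$h = 6$ ($h = 3 + 3 = 6$)
$p{\left(W,c \right)} = 6 + W^{2}$ ($p{\left(W,c \right)} = W W + 6 = W^{2} + 6 = 6 + W^{2}$)
$\left(-24 - 41\right) p{\left(1,5 \cdot 5 \right)} = \left(-24 - 41\right) \left(6 + 1^{2}\right) = - 65 \left(6 + 1\right) = \left(-65\right) 7 = -455$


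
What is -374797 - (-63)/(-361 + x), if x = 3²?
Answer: -131928607/352 ≈ -3.7480e+5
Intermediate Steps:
x = 9
-374797 - (-63)/(-361 + x) = -374797 - (-63)/(-361 + 9) = -374797 - (-63)/(-352) = -374797 - (-1)*(-63)/352 = -374797 - 1*63/352 = -374797 - 63/352 = -131928607/352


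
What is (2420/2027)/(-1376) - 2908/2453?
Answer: -2029197569/1710447464 ≈ -1.1864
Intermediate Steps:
(2420/2027)/(-1376) - 2908/2453 = (2420*(1/2027))*(-1/1376) - 2908*1/2453 = (2420/2027)*(-1/1376) - 2908/2453 = -605/697288 - 2908/2453 = -2029197569/1710447464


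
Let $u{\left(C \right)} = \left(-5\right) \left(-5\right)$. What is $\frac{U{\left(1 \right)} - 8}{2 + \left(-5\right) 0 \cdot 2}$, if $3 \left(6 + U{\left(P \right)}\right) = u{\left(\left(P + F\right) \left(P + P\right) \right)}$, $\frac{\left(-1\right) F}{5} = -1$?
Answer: $- \frac{17}{6} \approx -2.8333$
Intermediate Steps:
$F = 5$ ($F = \left(-5\right) \left(-1\right) = 5$)
$u{\left(C \right)} = 25$
$U{\left(P \right)} = \frac{7}{3}$ ($U{\left(P \right)} = -6 + \frac{1}{3} \cdot 25 = -6 + \frac{25}{3} = \frac{7}{3}$)
$\frac{U{\left(1 \right)} - 8}{2 + \left(-5\right) 0 \cdot 2} = \frac{\frac{7}{3} - 8}{2 + \left(-5\right) 0 \cdot 2} = - \frac{17}{3 \left(2 + 0 \cdot 2\right)} = - \frac{17}{3 \left(2 + 0\right)} = - \frac{17}{3 \cdot 2} = \left(- \frac{17}{3}\right) \frac{1}{2} = - \frac{17}{6}$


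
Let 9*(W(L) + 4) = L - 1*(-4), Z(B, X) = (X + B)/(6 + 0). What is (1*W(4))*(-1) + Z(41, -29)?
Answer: 46/9 ≈ 5.1111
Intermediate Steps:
Z(B, X) = B/6 + X/6 (Z(B, X) = (B + X)/6 = (B + X)*(⅙) = B/6 + X/6)
W(L) = -32/9 + L/9 (W(L) = -4 + (L - 1*(-4))/9 = -4 + (L + 4)/9 = -4 + (4 + L)/9 = -4 + (4/9 + L/9) = -32/9 + L/9)
(1*W(4))*(-1) + Z(41, -29) = (1*(-32/9 + (⅑)*4))*(-1) + ((⅙)*41 + (⅙)*(-29)) = (1*(-32/9 + 4/9))*(-1) + (41/6 - 29/6) = (1*(-28/9))*(-1) + 2 = -28/9*(-1) + 2 = 28/9 + 2 = 46/9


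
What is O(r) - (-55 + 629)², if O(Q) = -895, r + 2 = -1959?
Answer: -330371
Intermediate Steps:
r = -1961 (r = -2 - 1959 = -1961)
O(r) - (-55 + 629)² = -895 - (-55 + 629)² = -895 - 1*574² = -895 - 1*329476 = -895 - 329476 = -330371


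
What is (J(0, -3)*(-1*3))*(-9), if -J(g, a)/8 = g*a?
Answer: 0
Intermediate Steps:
J(g, a) = -8*a*g (J(g, a) = -8*g*a = -8*a*g)
(J(0, -3)*(-1*3))*(-9) = ((-8*(-3)*0)*(-1*3))*(-9) = (0*(-3))*(-9) = 0*(-9) = 0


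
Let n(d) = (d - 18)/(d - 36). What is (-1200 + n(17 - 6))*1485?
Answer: -8907921/5 ≈ -1.7816e+6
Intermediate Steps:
n(d) = (-18 + d)/(-36 + d)
(-1200 + n(17 - 6))*1485 = (-1200 + (-18 + (17 - 6))/(-36 + (17 - 6)))*1485 = (-1200 + (-18 + 11)/(-36 + 11))*1485 = (-1200 - 7/(-25))*1485 = (-1200 - 1/25*(-7))*1485 = (-1200 + 7/25)*1485 = -29993/25*1485 = -8907921/5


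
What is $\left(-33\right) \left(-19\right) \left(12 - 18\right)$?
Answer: $-3762$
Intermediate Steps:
$\left(-33\right) \left(-19\right) \left(12 - 18\right) = 627 \left(12 - 18\right) = 627 \left(-6\right) = -3762$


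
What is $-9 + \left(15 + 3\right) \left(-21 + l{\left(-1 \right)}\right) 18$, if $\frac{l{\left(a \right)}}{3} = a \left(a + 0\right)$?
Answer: $-5841$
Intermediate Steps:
$l{\left(a \right)} = 3 a^{2}$ ($l{\left(a \right)} = 3 a \left(a + 0\right) = 3 a a = 3 a^{2}$)
$-9 + \left(15 + 3\right) \left(-21 + l{\left(-1 \right)}\right) 18 = -9 + \left(15 + 3\right) \left(-21 + 3 \left(-1\right)^{2}\right) 18 = -9 + 18 \left(-21 + 3 \cdot 1\right) 18 = -9 + 18 \left(-21 + 3\right) 18 = -9 + 18 \left(-18\right) 18 = -9 - 5832 = -5841$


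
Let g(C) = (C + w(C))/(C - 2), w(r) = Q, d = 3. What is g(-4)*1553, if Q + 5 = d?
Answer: 1553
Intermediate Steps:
Q = -2 (Q = -5 + 3 = -2)
w(r) = -2
g(C) = 1 (g(C) = (C - 2)/(C - 2) = (-2 + C)/(-2 + C) = 1)
g(-4)*1553 = 1*1553 = 1553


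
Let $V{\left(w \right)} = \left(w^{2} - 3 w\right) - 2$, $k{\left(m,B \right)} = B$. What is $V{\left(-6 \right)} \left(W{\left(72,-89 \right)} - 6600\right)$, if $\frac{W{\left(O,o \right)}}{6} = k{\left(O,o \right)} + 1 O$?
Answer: $-348504$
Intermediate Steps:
$V{\left(w \right)} = -2 + w^{2} - 3 w$
$W{\left(O,o \right)} = 6 O + 6 o$ ($W{\left(O,o \right)} = 6 \left(o + 1 O\right) = 6 \left(o + O\right) = 6 \left(O + o\right) = 6 O + 6 o$)
$V{\left(-6 \right)} \left(W{\left(72,-89 \right)} - 6600\right) = \left(-2 + \left(-6\right)^{2} - -18\right) \left(\left(6 \cdot 72 + 6 \left(-89\right)\right) - 6600\right) = \left(-2 + 36 + 18\right) \left(\left(432 - 534\right) - 6600\right) = 52 \left(-102 - 6600\right) = 52 \left(-6702\right) = -348504$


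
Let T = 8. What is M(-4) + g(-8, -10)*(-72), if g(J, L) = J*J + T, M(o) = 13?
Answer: -5171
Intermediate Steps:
g(J, L) = 8 + J² (g(J, L) = J*J + 8 = J² + 8 = 8 + J²)
M(-4) + g(-8, -10)*(-72) = 13 + (8 + (-8)²)*(-72) = 13 + (8 + 64)*(-72) = 13 + 72*(-72) = 13 - 5184 = -5171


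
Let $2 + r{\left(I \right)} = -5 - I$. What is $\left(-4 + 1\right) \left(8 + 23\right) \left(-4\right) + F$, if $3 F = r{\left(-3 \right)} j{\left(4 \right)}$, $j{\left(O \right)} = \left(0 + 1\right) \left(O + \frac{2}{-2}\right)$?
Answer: $368$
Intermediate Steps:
$j{\left(O \right)} = -1 + O$ ($j{\left(O \right)} = 1 \left(O + 2 \left(- \frac{1}{2}\right)\right) = 1 \left(O - 1\right) = 1 \left(-1 + O\right) = -1 + O$)
$r{\left(I \right)} = -7 - I$ ($r{\left(I \right)} = -2 - \left(5 + I\right) = -7 - I$)
$F = -4$ ($F = \frac{\left(-7 - -3\right) \left(-1 + 4\right)}{3} = \frac{\left(-7 + 3\right) 3}{3} = \frac{\left(-4\right) 3}{3} = \frac{1}{3} \left(-12\right) = -4$)
$\left(-4 + 1\right) \left(8 + 23\right) \left(-4\right) + F = \left(-4 + 1\right) \left(8 + 23\right) \left(-4\right) - 4 = \left(-3\right) 31 \left(-4\right) - 4 = \left(-93\right) \left(-4\right) - 4 = 372 - 4 = 368$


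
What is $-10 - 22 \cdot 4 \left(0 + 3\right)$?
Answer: $-274$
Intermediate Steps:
$-10 - 22 \cdot 4 \left(0 + 3\right) = -10 - 22 \cdot 4 \cdot 3 = -10 - 264 = -274$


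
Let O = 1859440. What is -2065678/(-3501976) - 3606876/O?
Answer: -68673350677/50872767605 ≈ -1.3499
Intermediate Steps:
-2065678/(-3501976) - 3606876/O = -2065678/(-3501976) - 3606876/1859440 = -2065678*(-1/3501976) - 3606876*1/1859440 = 1032839/1750988 - 901719/464860 = -68673350677/50872767605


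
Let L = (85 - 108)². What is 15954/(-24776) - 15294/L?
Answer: -193681905/6553252 ≈ -29.555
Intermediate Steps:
L = 529 (L = (-23)² = 529)
15954/(-24776) - 15294/L = 15954/(-24776) - 15294/529 = 15954*(-1/24776) - 15294*1/529 = -7977/12388 - 15294/529 = -193681905/6553252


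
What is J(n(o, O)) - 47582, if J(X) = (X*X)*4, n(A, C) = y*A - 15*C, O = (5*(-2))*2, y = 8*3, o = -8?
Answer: -926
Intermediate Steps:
y = 24
O = -20 (O = -10*2 = -20)
n(A, C) = -15*C + 24*A (n(A, C) = 24*A - 15*C = -15*C + 24*A)
J(X) = 4*X² (J(X) = X²*4 = 4*X²)
J(n(o, O)) - 47582 = 4*(-15*(-20) + 24*(-8))² - 47582 = 4*(300 - 192)² - 47582 = 4*108² - 47582 = 4*11664 - 47582 = 46656 - 47582 = -926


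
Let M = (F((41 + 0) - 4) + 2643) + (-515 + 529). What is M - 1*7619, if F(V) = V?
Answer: -4925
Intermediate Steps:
M = 2694 (M = (((41 + 0) - 4) + 2643) + (-515 + 529) = ((41 - 4) + 2643) + 14 = (37 + 2643) + 14 = 2680 + 14 = 2694)
M - 1*7619 = 2694 - 1*7619 = 2694 - 7619 = -4925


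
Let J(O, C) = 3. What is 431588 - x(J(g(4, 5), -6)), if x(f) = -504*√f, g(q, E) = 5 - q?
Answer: 431588 + 504*√3 ≈ 4.3246e+5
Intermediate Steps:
431588 - x(J(g(4, 5), -6)) = 431588 - (-504)*√3 = 431588 + 504*√3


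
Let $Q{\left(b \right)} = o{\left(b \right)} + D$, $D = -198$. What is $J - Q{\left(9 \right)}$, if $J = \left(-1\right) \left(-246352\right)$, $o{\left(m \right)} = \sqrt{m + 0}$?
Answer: $246547$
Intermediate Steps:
$o{\left(m \right)} = \sqrt{m}$
$Q{\left(b \right)} = -198 + \sqrt{b}$ ($Q{\left(b \right)} = \sqrt{b} - 198 = -198 + \sqrt{b}$)
$J = 246352$
$J - Q{\left(9 \right)} = 246352 - \left(-198 + \sqrt{9}\right) = 246352 - \left(-198 + 3\right) = 246352 - -195 = 246352 + 195 = 246547$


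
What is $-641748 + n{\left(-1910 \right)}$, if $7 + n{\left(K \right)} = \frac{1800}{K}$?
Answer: $- \frac{122575385}{191} \approx -6.4176 \cdot 10^{5}$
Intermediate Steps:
$n{\left(K \right)} = -7 + \frac{1800}{K}$
$-641748 + n{\left(-1910 \right)} = -641748 - \left(7 - \frac{1800}{-1910}\right) = -641748 + \left(-7 + 1800 \left(- \frac{1}{1910}\right)\right) = -641748 - \frac{1517}{191} = - \frac{122575385}{191}$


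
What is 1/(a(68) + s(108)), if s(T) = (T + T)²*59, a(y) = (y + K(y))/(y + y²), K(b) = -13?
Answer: 4692/12915687223 ≈ 3.6328e-7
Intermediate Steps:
a(y) = (-13 + y)/(y + y²) (a(y) = (y - 13)/(y + y²) = (-13 + y)/(y + y²))
s(T) = 236*T² (s(T) = (2*T)²*59 = (4*T²)*59 = 236*T²)
1/(a(68) + s(108)) = 1/((-13 + 68)/(68*(1 + 68)) + 236*108²) = 1/((1/68)*55/69 + 236*11664) = 1/((1/68)*(1/69)*55 + 2752704) = 1/(55/4692 + 2752704) = 1/(12915687223/4692) = 4692/12915687223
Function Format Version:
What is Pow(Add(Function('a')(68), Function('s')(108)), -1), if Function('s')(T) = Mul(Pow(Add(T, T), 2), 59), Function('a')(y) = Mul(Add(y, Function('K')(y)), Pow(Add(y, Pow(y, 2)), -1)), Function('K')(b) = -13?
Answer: Rational(4692, 12915687223) ≈ 3.6328e-7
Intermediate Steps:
Function('a')(y) = Mul(Pow(Add(y, Pow(y, 2)), -1), Add(-13, y)) (Function('a')(y) = Mul(Add(y, -13), Pow(Add(y, Pow(y, 2)), -1)) = Mul(Add(-13, y), Pow(Add(y, Pow(y, 2)), -1)) = Mul(Pow(Add(y, Pow(y, 2)), -1), Add(-13, y)))
Function('s')(T) = Mul(236, Pow(T, 2)) (Function('s')(T) = Mul(Pow(Mul(2, T), 2), 59) = Mul(Mul(4, Pow(T, 2)), 59) = Mul(236, Pow(T, 2)))
Pow(Add(Function('a')(68), Function('s')(108)), -1) = Pow(Add(Mul(Pow(68, -1), Pow(Add(1, 68), -1), Add(-13, 68)), Mul(236, Pow(108, 2))), -1) = Pow(Add(Mul(Rational(1, 68), Pow(69, -1), 55), Mul(236, 11664)), -1) = Pow(Add(Mul(Rational(1, 68), Rational(1, 69), 55), 2752704), -1) = Pow(Add(Rational(55, 4692), 2752704), -1) = Pow(Rational(12915687223, 4692), -1) = Rational(4692, 12915687223)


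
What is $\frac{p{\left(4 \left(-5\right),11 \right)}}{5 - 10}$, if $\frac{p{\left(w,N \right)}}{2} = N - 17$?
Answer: $\frac{12}{5} \approx 2.4$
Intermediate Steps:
$p{\left(w,N \right)} = -34 + 2 N$ ($p{\left(w,N \right)} = 2 \left(N - 17\right) = 2 \left(-17 + N\right) = -34 + 2 N$)
$\frac{p{\left(4 \left(-5\right),11 \right)}}{5 - 10} = \frac{-34 + 2 \cdot 11}{5 - 10} = \frac{-34 + 22}{-5} = \left(-12\right) \left(- \frac{1}{5}\right) = \frac{12}{5}$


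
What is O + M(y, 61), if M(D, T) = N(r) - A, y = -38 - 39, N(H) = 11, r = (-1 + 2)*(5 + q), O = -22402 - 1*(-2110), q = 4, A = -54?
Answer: -20227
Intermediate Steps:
O = -20292 (O = -22402 + 2110 = -20292)
r = 9 (r = (-1 + 2)*(5 + 4) = 1*9 = 9)
y = -77
M(D, T) = 65 (M(D, T) = 11 - 1*(-54) = 11 + 54 = 65)
O + M(y, 61) = -20292 + 65 = -20227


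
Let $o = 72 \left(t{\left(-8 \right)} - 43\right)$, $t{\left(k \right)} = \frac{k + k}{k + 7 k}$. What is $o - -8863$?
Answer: $5785$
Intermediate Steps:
$t{\left(k \right)} = \frac{1}{4}$ ($t{\left(k \right)} = \frac{2 k}{8 k} = 2 k \frac{1}{8 k} = \frac{1}{4}$)
$o = -3078$ ($o = 72 \left(\frac{1}{4} - 43\right) = 72 \left(- \frac{171}{4}\right) = -3078$)
$o - -8863 = -3078 - -8863 = -3078 + 8863 = 5785$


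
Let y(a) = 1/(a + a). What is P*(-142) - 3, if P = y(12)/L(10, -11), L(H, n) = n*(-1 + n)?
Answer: -4823/1584 ≈ -3.0448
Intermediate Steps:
y(a) = 1/(2*a)
P = 1/3168 (P = ((½)/12)/((-11*(-1 - 11))) = ((½)*(1/12))/((-11*(-12))) = (1/24)/132 = (1/24)*(1/132) = 1/3168 ≈ 0.00031566)
P*(-142) - 3 = (1/3168)*(-142) - 3 = -71/1584 - 3 = -4823/1584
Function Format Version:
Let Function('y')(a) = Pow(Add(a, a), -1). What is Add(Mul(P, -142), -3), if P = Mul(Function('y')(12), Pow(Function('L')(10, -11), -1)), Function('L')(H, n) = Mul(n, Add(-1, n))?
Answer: Rational(-4823, 1584) ≈ -3.0448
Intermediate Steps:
Function('y')(a) = Mul(Rational(1, 2), Pow(a, -1)) (Function('y')(a) = Pow(Mul(2, a), -1) = Mul(Rational(1, 2), Pow(a, -1)))
P = Rational(1, 3168) (P = Mul(Mul(Rational(1, 2), Pow(12, -1)), Pow(Mul(-11, Add(-1, -11)), -1)) = Mul(Mul(Rational(1, 2), Rational(1, 12)), Pow(Mul(-11, -12), -1)) = Mul(Rational(1, 24), Pow(132, -1)) = Mul(Rational(1, 24), Rational(1, 132)) = Rational(1, 3168) ≈ 0.00031566)
Add(Mul(P, -142), -3) = Add(Mul(Rational(1, 3168), -142), -3) = Add(Rational(-71, 1584), -3) = Rational(-4823, 1584)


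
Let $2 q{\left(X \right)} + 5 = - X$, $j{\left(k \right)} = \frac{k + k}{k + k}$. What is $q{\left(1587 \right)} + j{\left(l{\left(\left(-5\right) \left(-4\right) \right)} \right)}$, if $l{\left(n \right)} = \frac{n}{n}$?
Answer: $-795$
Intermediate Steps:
$l{\left(n \right)} = 1$
$j{\left(k \right)} = 1$ ($j{\left(k \right)} = \frac{2 k}{2 k} = 2 k \frac{1}{2 k} = 1$)
$q{\left(X \right)} = - \frac{5}{2} - \frac{X}{2}$ ($q{\left(X \right)} = - \frac{5}{2} + \frac{\left(-1\right) X}{2} = - \frac{5}{2} - \frac{X}{2}$)
$q{\left(1587 \right)} + j{\left(l{\left(\left(-5\right) \left(-4\right) \right)} \right)} = \left(- \frac{5}{2} - \frac{1587}{2}\right) + 1 = -796 + 1 = -795$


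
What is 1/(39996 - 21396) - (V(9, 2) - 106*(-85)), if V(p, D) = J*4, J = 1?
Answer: -167660399/18600 ≈ -9014.0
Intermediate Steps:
V(p, D) = 4 (V(p, D) = 1*4 = 4)
1/(39996 - 21396) - (V(9, 2) - 106*(-85)) = 1/(39996 - 21396) - (4 - 106*(-85)) = 1/18600 - (4 + 9010) = 1/18600 - 1*9014 = 1/18600 - 9014 = -167660399/18600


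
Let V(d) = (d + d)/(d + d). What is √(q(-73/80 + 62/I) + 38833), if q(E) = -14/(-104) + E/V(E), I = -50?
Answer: √2624974391/260 ≈ 197.06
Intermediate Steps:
V(d) = 1 (V(d) = (2*d)/((2*d)) = (2*d)*(1/(2*d)) = 1)
q(E) = 7/52 + E (q(E) = -14/(-104) + E/1 = -14*(-1/104) + E*1 = 7/52 + E)
√(q(-73/80 + 62/I) + 38833) = √((7/52 + (-73/80 + 62/(-50))) + 38833) = √((7/52 + (-73*1/80 + 62*(-1/50))) + 38833) = √((7/52 + (-73/80 - 31/25)) + 38833) = √((7/52 - 861/400) + 38833) = √(-10493/5200 + 38833) = √(201921107/5200) = √2624974391/260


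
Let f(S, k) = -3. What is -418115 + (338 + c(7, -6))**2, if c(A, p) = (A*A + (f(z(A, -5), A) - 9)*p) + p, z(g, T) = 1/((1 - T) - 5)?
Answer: -212906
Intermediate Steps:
z(g, T) = 1/(-4 - T)
c(A, p) = A**2 - 11*p (c(A, p) = (A*A + (-3 - 9)*p) + p = (A**2 - 12*p) + p = A**2 - 11*p)
-418115 + (338 + c(7, -6))**2 = -418115 + (338 + (7**2 - 11*(-6)))**2 = -418115 + (338 + (49 + 66))**2 = -418115 + (338 + 115)**2 = -418115 + 453**2 = -418115 + 205209 = -212906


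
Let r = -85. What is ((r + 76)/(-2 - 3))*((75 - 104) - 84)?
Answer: -1017/5 ≈ -203.40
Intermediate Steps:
((r + 76)/(-2 - 3))*((75 - 104) - 84) = ((-85 + 76)/(-2 - 3))*((75 - 104) - 84) = (-9/(-5))*(-29 - 84) = -9*(-⅕)*(-113) = (9/5)*(-113) = -1017/5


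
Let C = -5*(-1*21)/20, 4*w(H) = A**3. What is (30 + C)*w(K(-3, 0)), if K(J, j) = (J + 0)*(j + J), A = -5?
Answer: -17625/16 ≈ -1101.6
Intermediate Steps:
K(J, j) = J*(J + j)
w(H) = -125/4 (w(H) = (1/4)*(-5)**3 = (1/4)*(-125) = -125/4)
C = 21/4 (C = -(-105)/20 = -5*(-21/20) = 21/4 ≈ 5.2500)
(30 + C)*w(K(-3, 0)) = (30 + 21/4)*(-125/4) = (141/4)*(-125/4) = -17625/16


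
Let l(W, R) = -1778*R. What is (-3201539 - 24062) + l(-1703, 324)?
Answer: -3801673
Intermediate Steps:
(-3201539 - 24062) + l(-1703, 324) = (-3201539 - 24062) - 1778*324 = -3225601 - 576072 = -3801673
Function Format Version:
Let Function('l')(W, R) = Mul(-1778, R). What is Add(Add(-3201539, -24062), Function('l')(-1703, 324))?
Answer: -3801673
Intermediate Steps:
Add(Add(-3201539, -24062), Function('l')(-1703, 324)) = Add(Add(-3201539, -24062), Mul(-1778, 324)) = Add(-3225601, -576072) = -3801673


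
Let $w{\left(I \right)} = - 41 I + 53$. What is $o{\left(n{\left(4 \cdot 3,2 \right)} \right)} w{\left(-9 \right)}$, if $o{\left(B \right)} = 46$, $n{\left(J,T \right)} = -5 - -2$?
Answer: $19412$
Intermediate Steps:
$w{\left(I \right)} = 53 - 41 I$
$n{\left(J,T \right)} = -3$ ($n{\left(J,T \right)} = -5 + 2 = -3$)
$o{\left(n{\left(4 \cdot 3,2 \right)} \right)} w{\left(-9 \right)} = 46 \left(53 - -369\right) = 46 \left(53 + 369\right) = 46 \cdot 422 = 19412$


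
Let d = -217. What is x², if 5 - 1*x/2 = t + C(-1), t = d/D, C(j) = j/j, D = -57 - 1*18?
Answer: 27556/5625 ≈ 4.8988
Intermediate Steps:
D = -75 (D = -57 - 18 = -75)
C(j) = 1
t = 217/75 (t = -217/(-75) = -217*(-1/75) = 217/75 ≈ 2.8933)
x = 166/75 (x = 10 - 2*(217/75 + 1) = 10 - 2*292/75 = 10 - 584/75 = 166/75 ≈ 2.2133)
x² = (166/75)² = 27556/5625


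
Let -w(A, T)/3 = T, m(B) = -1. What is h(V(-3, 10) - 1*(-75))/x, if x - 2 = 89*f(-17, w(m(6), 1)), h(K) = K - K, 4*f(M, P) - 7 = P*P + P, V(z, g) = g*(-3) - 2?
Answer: 0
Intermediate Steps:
V(z, g) = -2 - 3*g (V(z, g) = -3*g - 2 = -2 - 3*g)
w(A, T) = -3*T
f(M, P) = 7/4 + P/4 + P²/4 (f(M, P) = 7/4 + (P*P + P)/4 = 7/4 + (P² + P)/4 = 7/4 + (P + P²)/4 = 7/4 + (P/4 + P²/4) = 7/4 + P/4 + P²/4)
h(K) = 0
x = 1165/4 (x = 2 + 89*(7/4 + (-3*1)/4 + (-3*1)²/4) = 2 + 89*(7/4 + (¼)*(-3) + (¼)*(-3)²) = 2 + 89*(7/4 - ¾ + (¼)*9) = 2 + 89*(7/4 - ¾ + 9/4) = 2 + 89*(13/4) = 2 + 1157/4 = 1165/4 ≈ 291.25)
h(V(-3, 10) - 1*(-75))/x = 0/(1165/4) = 0*(4/1165) = 0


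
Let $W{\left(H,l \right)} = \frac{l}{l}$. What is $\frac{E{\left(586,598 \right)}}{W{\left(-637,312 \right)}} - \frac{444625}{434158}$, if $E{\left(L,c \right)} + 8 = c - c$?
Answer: $- \frac{3917889}{434158} \approx -9.0241$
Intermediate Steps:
$W{\left(H,l \right)} = 1$
$E{\left(L,c \right)} = -8$ ($E{\left(L,c \right)} = -8 + \left(c - c\right) = -8 + 0 = -8$)
$\frac{E{\left(586,598 \right)}}{W{\left(-637,312 \right)}} - \frac{444625}{434158} = - \frac{8}{1} - \frac{444625}{434158} = \left(-8\right) 1 - \frac{444625}{434158} = -8 - \frac{444625}{434158} = - \frac{3917889}{434158}$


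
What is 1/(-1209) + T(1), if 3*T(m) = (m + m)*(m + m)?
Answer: 537/403 ≈ 1.3325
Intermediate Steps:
T(m) = 4*m²/3 (T(m) = ((m + m)*(m + m))/3 = ((2*m)*(2*m))/3 = (4*m²)/3 = 4*m²/3)
1/(-1209) + T(1) = 1/(-1209) + (4/3)*1² = -1/1209 + (4/3)*1 = -1/1209 + 4/3 = 537/403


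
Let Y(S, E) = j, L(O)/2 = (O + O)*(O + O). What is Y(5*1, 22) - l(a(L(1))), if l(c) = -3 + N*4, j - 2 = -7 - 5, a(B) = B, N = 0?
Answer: -7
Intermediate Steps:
L(O) = 8*O² (L(O) = 2*((O + O)*(O + O)) = 2*((2*O)*(2*O)) = 2*(4*O²) = 8*O²)
j = -10 (j = 2 + (-7 - 5) = 2 - 12 = -10)
Y(S, E) = -10
l(c) = -3 (l(c) = -3 + 0*4 = -3 + 0 = -3)
Y(5*1, 22) - l(a(L(1))) = -10 - 1*(-3) = -10 + 3 = -7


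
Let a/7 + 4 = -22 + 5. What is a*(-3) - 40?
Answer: 401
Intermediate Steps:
a = -147 (a = -28 + 7*(-22 + 5) = -28 + 7*(-17) = -28 - 119 = -147)
a*(-3) - 40 = -147*(-3) - 40 = 441 - 40 = 401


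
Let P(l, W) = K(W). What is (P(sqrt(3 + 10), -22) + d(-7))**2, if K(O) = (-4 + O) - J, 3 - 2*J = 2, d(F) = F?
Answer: 4489/4 ≈ 1122.3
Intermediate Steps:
J = 1/2 (J = 3/2 - 1/2*2 = 3/2 - 1 = 1/2 ≈ 0.50000)
K(O) = -9/2 + O (K(O) = (-4 + O) - 1*1/2 = (-4 + O) - 1/2 = -9/2 + O)
P(l, W) = -9/2 + W
(P(sqrt(3 + 10), -22) + d(-7))**2 = ((-9/2 - 22) - 7)**2 = (-53/2 - 7)**2 = (-67/2)**2 = 4489/4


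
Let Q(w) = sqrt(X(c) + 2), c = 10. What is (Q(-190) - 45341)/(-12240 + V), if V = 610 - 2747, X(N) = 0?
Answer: 45341/14377 - sqrt(2)/14377 ≈ 3.1536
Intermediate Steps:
V = -2137
Q(w) = sqrt(2) (Q(w) = sqrt(0 + 2) = sqrt(2))
(Q(-190) - 45341)/(-12240 + V) = (sqrt(2) - 45341)/(-12240 - 2137) = (-45341 + sqrt(2))/(-14377) = (-45341 + sqrt(2))*(-1/14377) = 45341/14377 - sqrt(2)/14377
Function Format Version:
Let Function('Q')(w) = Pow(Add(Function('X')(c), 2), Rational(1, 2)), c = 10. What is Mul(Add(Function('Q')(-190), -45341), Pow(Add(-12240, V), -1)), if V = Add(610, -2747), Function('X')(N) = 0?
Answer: Add(Rational(45341, 14377), Mul(Rational(-1, 14377), Pow(2, Rational(1, 2)))) ≈ 3.1536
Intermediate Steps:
V = -2137
Function('Q')(w) = Pow(2, Rational(1, 2)) (Function('Q')(w) = Pow(Add(0, 2), Rational(1, 2)) = Pow(2, Rational(1, 2)))
Mul(Add(Function('Q')(-190), -45341), Pow(Add(-12240, V), -1)) = Mul(Add(Pow(2, Rational(1, 2)), -45341), Pow(Add(-12240, -2137), -1)) = Mul(Add(-45341, Pow(2, Rational(1, 2))), Pow(-14377, -1)) = Mul(Add(-45341, Pow(2, Rational(1, 2))), Rational(-1, 14377)) = Add(Rational(45341, 14377), Mul(Rational(-1, 14377), Pow(2, Rational(1, 2))))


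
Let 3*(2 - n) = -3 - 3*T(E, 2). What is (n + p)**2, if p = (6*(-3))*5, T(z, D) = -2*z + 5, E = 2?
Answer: 7396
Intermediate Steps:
T(z, D) = 5 - 2*z
n = 4 (n = 2 - (-3 - 3*(5 - 2*2))/3 = 2 - (-3 - 3*(5 - 4))/3 = 2 - (-3 - 3*1)/3 = 2 - (-3 - 3)/3 = 2 - 1/3*(-6) = 2 + 2 = 4)
p = -90 (p = -18*5 = -90)
(n + p)**2 = (4 - 90)**2 = (-86)**2 = 7396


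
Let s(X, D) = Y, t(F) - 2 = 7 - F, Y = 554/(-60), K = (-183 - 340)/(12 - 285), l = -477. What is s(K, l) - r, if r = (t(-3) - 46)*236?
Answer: 240443/30 ≈ 8014.8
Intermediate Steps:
K = 523/273 (K = -523/(-273) = -523*(-1/273) = 523/273 ≈ 1.9158)
Y = -277/30 (Y = 554*(-1/60) = -277/30 ≈ -9.2333)
t(F) = 9 - F (t(F) = 2 + (7 - F) = 9 - F)
s(X, D) = -277/30
r = -8024 (r = ((9 - 1*(-3)) - 46)*236 = ((9 + 3) - 46)*236 = (12 - 46)*236 = -34*236 = -8024)
s(K, l) - r = -277/30 - 1*(-8024) = -277/30 + 8024 = 240443/30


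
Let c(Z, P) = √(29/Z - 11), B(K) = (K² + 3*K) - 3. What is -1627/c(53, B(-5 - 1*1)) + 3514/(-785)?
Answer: -3514/785 + 1627*I*√29362/554 ≈ -4.4764 + 503.23*I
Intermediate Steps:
B(K) = -3 + K² + 3*K
c(Z, P) = √(-11 + 29/Z)
-1627/c(53, B(-5 - 1*1)) + 3514/(-785) = -1627/√(-11 + 29/53) + 3514/(-785) = -1627/√(-11 + 29*(1/53)) + 3514*(-1/785) = -1627/√(-11 + 29/53) - 3514/785 = -1627*(-I*√29362/554) - 3514/785 = -(-1627)*I*√29362/554 - 3514/785 = 1627*I*√29362/554 - 3514/785 = -3514/785 + 1627*I*√29362/554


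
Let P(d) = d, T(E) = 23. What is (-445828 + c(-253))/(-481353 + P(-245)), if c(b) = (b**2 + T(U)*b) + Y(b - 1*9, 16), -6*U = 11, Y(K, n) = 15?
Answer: 387623/481598 ≈ 0.80487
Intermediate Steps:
U = -11/6 (U = -1/6*11 = -11/6 ≈ -1.8333)
c(b) = 15 + b**2 + 23*b (c(b) = (b**2 + 23*b) + 15 = 15 + b**2 + 23*b)
(-445828 + c(-253))/(-481353 + P(-245)) = (-445828 + (15 + (-253)**2 + 23*(-253)))/(-481353 - 245) = (-445828 + (15 + 64009 - 5819))/(-481598) = (-445828 + 58205)*(-1/481598) = -387623*(-1/481598) = 387623/481598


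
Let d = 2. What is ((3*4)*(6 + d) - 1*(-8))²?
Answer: 10816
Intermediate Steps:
((3*4)*(6 + d) - 1*(-8))² = ((3*4)*(6 + 2) - 1*(-8))² = (12*8 + 8)² = (96 + 8)² = 104² = 10816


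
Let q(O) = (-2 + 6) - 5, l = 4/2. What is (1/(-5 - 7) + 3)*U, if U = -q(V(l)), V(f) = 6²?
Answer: 35/12 ≈ 2.9167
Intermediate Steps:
l = 2 (l = 4*(½) = 2)
V(f) = 36
q(O) = -1 (q(O) = 4 - 5 = -1)
U = 1 (U = -1*(-1) = 1)
(1/(-5 - 7) + 3)*U = (1/(-5 - 7) + 3)*1 = (1/(-12) + 3)*1 = (-1/12 + 3)*1 = (35/12)*1 = 35/12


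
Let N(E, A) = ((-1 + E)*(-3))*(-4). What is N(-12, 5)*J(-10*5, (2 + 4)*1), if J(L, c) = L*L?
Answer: -390000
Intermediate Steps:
J(L, c) = L²
N(E, A) = -12 + 12*E (N(E, A) = (3 - 3*E)*(-4) = -12 + 12*E)
N(-12, 5)*J(-10*5, (2 + 4)*1) = (-12 + 12*(-12))*(-10*5)² = (-12 - 144)*(-50)² = -156*2500 = -390000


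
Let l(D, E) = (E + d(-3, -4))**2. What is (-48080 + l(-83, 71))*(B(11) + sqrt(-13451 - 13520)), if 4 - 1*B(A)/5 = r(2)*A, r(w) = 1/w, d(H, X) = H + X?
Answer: 329880 - 43984*I*sqrt(26971) ≈ 3.2988e+5 - 7.2234e+6*I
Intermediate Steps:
l(D, E) = (-7 + E)**2 (l(D, E) = (E + (-3 - 4))**2 = (E - 7)**2 = (-7 + E)**2)
B(A) = 20 - 5*A/2
(-48080 + l(-83, 71))*(B(11) + sqrt(-13451 - 13520)) = (-48080 + (-7 + 71)**2)*((20 - 5/2*11) + sqrt(-13451 - 13520)) = (-48080 + 64**2)*((20 - 55/2) + sqrt(-26971)) = (-48080 + 4096)*(-15/2 + I*sqrt(26971)) = -43984*(-15/2 + I*sqrt(26971)) = 329880 - 43984*I*sqrt(26971)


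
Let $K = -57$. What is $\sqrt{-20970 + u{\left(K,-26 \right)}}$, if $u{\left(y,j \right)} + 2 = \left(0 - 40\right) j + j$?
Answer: $i \sqrt{19958} \approx 141.27 i$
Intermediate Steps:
$u{\left(y,j \right)} = -2 - 39 j$ ($u{\left(y,j \right)} = -2 + \left(\left(0 - 40\right) j + j\right) = -2 + \left(- 40 j + j\right) = -2 - 39 j$)
$\sqrt{-20970 + u{\left(K,-26 \right)}} = \sqrt{-20970 - -1012} = \sqrt{-20970 + \left(-2 + 1014\right)} = \sqrt{-20970 + 1012} = \sqrt{-19958} = i \sqrt{19958}$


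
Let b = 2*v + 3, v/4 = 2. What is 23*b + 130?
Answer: 567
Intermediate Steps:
v = 8 (v = 4*2 = 8)
b = 19 (b = 2*8 + 3 = 16 + 3 = 19)
23*b + 130 = 23*19 + 130 = 437 + 130 = 567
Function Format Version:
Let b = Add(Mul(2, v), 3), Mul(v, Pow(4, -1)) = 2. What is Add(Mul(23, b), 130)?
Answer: 567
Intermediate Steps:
v = 8 (v = Mul(4, 2) = 8)
b = 19 (b = Add(Mul(2, 8), 3) = Add(16, 3) = 19)
Add(Mul(23, b), 130) = Add(Mul(23, 19), 130) = Add(437, 130) = 567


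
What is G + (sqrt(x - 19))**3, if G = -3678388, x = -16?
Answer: -3678388 - 35*I*sqrt(35) ≈ -3.6784e+6 - 207.06*I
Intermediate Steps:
G + (sqrt(x - 19))**3 = -3678388 + (sqrt(-16 - 19))**3 = -3678388 + (sqrt(-35))**3 = -3678388 + (I*sqrt(35))**3 = -3678388 - 35*I*sqrt(35)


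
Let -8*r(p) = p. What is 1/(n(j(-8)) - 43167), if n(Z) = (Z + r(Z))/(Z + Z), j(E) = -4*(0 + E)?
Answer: -16/690665 ≈ -2.3166e-5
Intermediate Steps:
j(E) = -4*E
r(p) = -p/8
n(Z) = 7/16 (n(Z) = (Z - Z/8)/(Z + Z) = (7*Z/8)/((2*Z)) = (7*Z/8)*(1/(2*Z)) = 7/16)
1/(n(j(-8)) - 43167) = 1/(7/16 - 43167) = 1/(-690665/16) = -16/690665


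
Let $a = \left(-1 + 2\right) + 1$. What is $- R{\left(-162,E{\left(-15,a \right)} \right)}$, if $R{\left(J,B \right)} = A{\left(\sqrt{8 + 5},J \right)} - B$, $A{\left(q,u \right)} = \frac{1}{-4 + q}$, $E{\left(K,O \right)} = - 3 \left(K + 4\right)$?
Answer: $\frac{103}{3} + \frac{\sqrt{13}}{3} \approx 35.535$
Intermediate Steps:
$a = 2$ ($a = 1 + 1 = 2$)
$E{\left(K,O \right)} = -12 - 3 K$ ($E{\left(K,O \right)} = - 3 \left(4 + K\right) = -12 - 3 K$)
$R{\left(J,B \right)} = \frac{1}{-4 + \sqrt{13}} - B$ ($R{\left(J,B \right)} = \frac{1}{-4 + \sqrt{8 + 5}} - B = \frac{1}{-4 + \sqrt{13}} - B$)
$- R{\left(-162,E{\left(-15,a \right)} \right)} = - (- \frac{4}{3} - \left(-12 - -45\right) - \frac{\sqrt{13}}{3}) = - (- \frac{4}{3} - \left(-12 + 45\right) - \frac{\sqrt{13}}{3}) = - (- \frac{4}{3} - 33 - \frac{\sqrt{13}}{3}) = - (- \frac{103}{3} - \frac{\sqrt{13}}{3}) = \frac{103}{3} + \frac{\sqrt{13}}{3}$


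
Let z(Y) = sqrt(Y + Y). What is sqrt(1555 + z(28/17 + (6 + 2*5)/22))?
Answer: sqrt(54376795 + 374*sqrt(41514))/187 ≈ 39.461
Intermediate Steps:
z(Y) = sqrt(2)*sqrt(Y) (z(Y) = sqrt(2*Y) = sqrt(2)*sqrt(Y))
sqrt(1555 + z(28/17 + (6 + 2*5)/22)) = sqrt(1555 + sqrt(2)*sqrt(28/17 + (6 + 2*5)/22)) = sqrt(1555 + sqrt(2)*sqrt(28*(1/17) + (6 + 10)*(1/22))) = sqrt(1555 + sqrt(2)*sqrt(28/17 + 16*(1/22))) = sqrt(1555 + sqrt(2)*sqrt(28/17 + 8/11)) = sqrt(1555 + sqrt(2)*sqrt(444/187)) = sqrt(1555 + sqrt(2)*(2*sqrt(20757)/187)) = sqrt(1555 + 2*sqrt(41514)/187)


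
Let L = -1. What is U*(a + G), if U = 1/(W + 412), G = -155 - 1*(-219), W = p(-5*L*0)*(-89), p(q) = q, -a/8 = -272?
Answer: 560/103 ≈ 5.4369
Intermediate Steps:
a = 2176 (a = -8*(-272) = 2176)
W = 0 (W = (-5*(-1)*0)*(-89) = (5*0)*(-89) = 0*(-89) = 0)
G = 64 (G = -155 + 219 = 64)
U = 1/412 (U = 1/(0 + 412) = 1/412 ≈ 0.0024272)
U*(a + G) = (2176 + 64)/412 = (1/412)*2240 = 560/103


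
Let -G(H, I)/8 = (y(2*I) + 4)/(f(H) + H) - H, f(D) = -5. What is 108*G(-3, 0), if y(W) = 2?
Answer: -1944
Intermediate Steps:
G(H, I) = -48/(-5 + H) + 8*H (G(H, I) = -8*((2 + 4)/(-5 + H) - H) = -8*(6/(-5 + H) - H) = -8*(-H + 6/(-5 + H)) = -48/(-5 + H) + 8*H)
108*G(-3, 0) = 108*(8*(-6 + (-3)² - 5*(-3))/(-5 - 3)) = 108*(8*(-6 + 9 + 15)/(-8)) = 108*(8*(-⅛)*18) = 108*(-18) = -1944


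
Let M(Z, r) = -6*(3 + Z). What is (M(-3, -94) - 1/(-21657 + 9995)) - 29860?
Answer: -348227319/11662 ≈ -29860.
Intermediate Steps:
M(Z, r) = -18 - 6*Z
(M(-3, -94) - 1/(-21657 + 9995)) - 29860 = ((-18 - 6*(-3)) - 1/(-21657 + 9995)) - 29860 = ((-18 + 18) - 1/(-11662)) - 29860 = (0 - 1*(-1/11662)) - 29860 = (0 + 1/11662) - 29860 = 1/11662 - 29860 = -348227319/11662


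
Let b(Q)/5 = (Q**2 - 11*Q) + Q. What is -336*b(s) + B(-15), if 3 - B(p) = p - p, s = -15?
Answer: -629997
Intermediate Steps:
b(Q) = -50*Q + 5*Q**2 (b(Q) = 5*((Q**2 - 11*Q) + Q) = 5*(Q**2 - 10*Q) = -50*Q + 5*Q**2)
B(p) = 3 (B(p) = 3 - (p - p) = 3 - 1*0 = 3 + 0 = 3)
-336*b(s) + B(-15) = -1680*(-15)*(-10 - 15) + 3 = -1680*(-15)*(-25) + 3 = -336*1875 + 3 = -630000 + 3 = -629997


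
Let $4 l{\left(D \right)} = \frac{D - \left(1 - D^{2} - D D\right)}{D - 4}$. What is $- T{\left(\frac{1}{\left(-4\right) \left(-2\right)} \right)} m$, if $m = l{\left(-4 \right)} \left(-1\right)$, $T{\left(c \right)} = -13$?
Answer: $\frac{351}{32} \approx 10.969$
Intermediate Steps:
$l{\left(D \right)} = \frac{-1 + D + 2 D^{2}}{4 \left(-4 + D\right)}$ ($l{\left(D \right)} = \frac{\left(D - \left(1 - D^{2} - D D\right)\right) \frac{1}{D - 4}}{4} = \frac{\left(D + \left(\left(D^{2} + D^{2}\right) - 1\right)\right) \frac{1}{-4 + D}}{4} = \frac{\left(D + \left(2 D^{2} - 1\right)\right) \frac{1}{-4 + D}}{4} = \frac{\left(D + \left(-1 + 2 D^{2}\right)\right) \frac{1}{-4 + D}}{4} = \frac{\left(-1 + D + 2 D^{2}\right) \frac{1}{-4 + D}}{4} = \frac{\frac{1}{-4 + D} \left(-1 + D + 2 D^{2}\right)}{4} = \frac{-1 + D + 2 D^{2}}{4 \left(-4 + D\right)}$)
$m = \frac{27}{32}$ ($m = \frac{-1 - 4 + 2 \left(-4\right)^{2}}{4 \left(-4 - 4\right)} \left(-1\right) = \frac{-1 - 4 + 2 \cdot 16}{4 \left(-8\right)} \left(-1\right) = \frac{1}{4} \left(- \frac{1}{8}\right) \left(-1 - 4 + 32\right) \left(-1\right) = \frac{1}{4} \left(- \frac{1}{8}\right) 27 \left(-1\right) = \left(- \frac{27}{32}\right) \left(-1\right) = \frac{27}{32} \approx 0.84375$)
$- T{\left(\frac{1}{\left(-4\right) \left(-2\right)} \right)} m = - \frac{\left(-13\right) 27}{32} = \left(-1\right) \left(- \frac{351}{32}\right) = \frac{351}{32}$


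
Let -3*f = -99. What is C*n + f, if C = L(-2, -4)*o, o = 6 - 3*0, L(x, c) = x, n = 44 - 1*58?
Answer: 201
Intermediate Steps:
n = -14 (n = 44 - 58 = -14)
o = 6 (o = 6 + 0 = 6)
C = -12 (C = -2*6 = -12)
f = 33 (f = -⅓*(-99) = 33)
C*n + f = -12*(-14) + 33 = 168 + 33 = 201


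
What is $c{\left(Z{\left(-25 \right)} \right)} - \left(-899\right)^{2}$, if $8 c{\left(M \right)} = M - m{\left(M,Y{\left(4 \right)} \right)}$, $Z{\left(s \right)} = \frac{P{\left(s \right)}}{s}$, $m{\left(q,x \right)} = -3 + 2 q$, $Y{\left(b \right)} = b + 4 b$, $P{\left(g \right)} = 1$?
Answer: $- \frac{40410031}{50} \approx -8.082 \cdot 10^{5}$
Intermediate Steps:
$Y{\left(b \right)} = 5 b$
$Z{\left(s \right)} = \frac{1}{s}$ ($Z{\left(s \right)} = 1 \frac{1}{s} = \frac{1}{s}$)
$c{\left(M \right)} = \frac{3}{8} - \frac{M}{8}$ ($c{\left(M \right)} = \frac{M - \left(-3 + 2 M\right)}{8} = \frac{3 - M}{8} = \frac{3}{8} - \frac{M}{8}$)
$c{\left(Z{\left(-25 \right)} \right)} - \left(-899\right)^{2} = \left(\frac{3}{8} - \frac{1}{8 \left(-25\right)}\right) - \left(-899\right)^{2} = \left(\frac{3}{8} - - \frac{1}{200}\right) - 808201 = \left(\frac{3}{8} + \frac{1}{200}\right) - 808201 = \frac{19}{50} - 808201 = - \frac{40410031}{50}$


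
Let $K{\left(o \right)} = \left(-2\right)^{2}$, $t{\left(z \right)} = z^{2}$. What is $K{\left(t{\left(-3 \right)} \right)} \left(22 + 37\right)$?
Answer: $236$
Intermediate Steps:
$K{\left(o \right)} = 4$
$K{\left(t{\left(-3 \right)} \right)} \left(22 + 37\right) = 4 \left(22 + 37\right) = 4 \cdot 59 = 236$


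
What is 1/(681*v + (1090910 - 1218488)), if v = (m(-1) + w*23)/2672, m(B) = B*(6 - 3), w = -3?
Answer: -334/42617181 ≈ -7.8372e-6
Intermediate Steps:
m(B) = 3*B (m(B) = B*3 = 3*B)
v = -9/334 (v = (3*(-1) - 3*23)/2672 = (-3 - 69)*(1/2672) = -72*1/2672 = -9/334 ≈ -0.026946)
1/(681*v + (1090910 - 1218488)) = 1/(681*(-9/334) + (1090910 - 1218488)) = 1/(-6129/334 - 127578) = 1/(-42617181/334) = -334/42617181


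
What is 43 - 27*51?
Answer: -1334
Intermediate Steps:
43 - 27*51 = 43 - 1377 = -1334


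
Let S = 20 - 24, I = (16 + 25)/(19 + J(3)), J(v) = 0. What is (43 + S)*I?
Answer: 1599/19 ≈ 84.158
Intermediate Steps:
I = 41/19 (I = (16 + 25)/(19 + 0) = 41/19 ≈ 2.1579)
S = -4
(43 + S)*I = (43 - 4)*(41/19) = 39*(41/19) = 1599/19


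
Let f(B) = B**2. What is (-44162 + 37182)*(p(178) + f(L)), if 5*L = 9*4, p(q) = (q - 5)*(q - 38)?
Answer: -847087216/5 ≈ -1.6942e+8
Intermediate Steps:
p(q) = (-38 + q)*(-5 + q) (p(q) = (-5 + q)*(-38 + q) = (-38 + q)*(-5 + q))
L = 36/5 (L = (9*4)/5 = (1/5)*36 = 36/5 ≈ 7.2000)
(-44162 + 37182)*(p(178) + f(L)) = (-44162 + 37182)*((190 + 178**2 - 43*178) + (36/5)**2) = -6980*((190 + 31684 - 7654) + 1296/25) = -6980*(24220 + 1296/25) = -6980*606796/25 = -847087216/5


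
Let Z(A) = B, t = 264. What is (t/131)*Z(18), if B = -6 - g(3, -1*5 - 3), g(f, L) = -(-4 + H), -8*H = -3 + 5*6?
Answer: -3531/131 ≈ -26.954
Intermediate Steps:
H = -27/8 (H = -(-3 + 5*6)/8 = -(-3 + 30)/8 = -⅛*27 = -27/8 ≈ -3.3750)
g(f, L) = 59/8 (g(f, L) = -(-4 - 27/8) = -1*(-59/8) = 59/8)
B = -107/8 (B = -6 - 1*59/8 = -6 - 59/8 = -107/8 ≈ -13.375)
Z(A) = -107/8
(t/131)*Z(18) = (264/131)*(-107/8) = -3531/131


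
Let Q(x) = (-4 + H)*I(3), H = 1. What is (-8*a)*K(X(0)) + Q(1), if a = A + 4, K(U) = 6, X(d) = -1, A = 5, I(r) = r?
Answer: -441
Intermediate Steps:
Q(x) = -9 (Q(x) = (-4 + 1)*3 = -3*3 = -9)
a = 9 (a = 5 + 4 = 9)
(-8*a)*K(X(0)) + Q(1) = -8*9*6 - 9 = -72*6 - 9 = -432 - 9 = -441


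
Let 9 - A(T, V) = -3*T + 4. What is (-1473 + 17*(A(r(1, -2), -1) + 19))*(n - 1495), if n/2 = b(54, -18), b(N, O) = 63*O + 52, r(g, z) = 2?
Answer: 3523617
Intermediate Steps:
b(N, O) = 52 + 63*O
A(T, V) = 5 + 3*T (A(T, V) = 9 - (-3*T + 4) = 9 - (4 - 3*T) = 9 + (-4 + 3*T) = 5 + 3*T)
n = -2164 (n = 2*(52 + 63*(-18)) = 2*(52 - 1134) = 2*(-1082) = -2164)
(-1473 + 17*(A(r(1, -2), -1) + 19))*(n - 1495) = (-1473 + 17*((5 + 3*2) + 19))*(-2164 - 1495) = (-1473 + 17*((5 + 6) + 19))*(-3659) = (-1473 + 17*(11 + 19))*(-3659) = (-1473 + 17*30)*(-3659) = (-1473 + 510)*(-3659) = -963*(-3659) = 3523617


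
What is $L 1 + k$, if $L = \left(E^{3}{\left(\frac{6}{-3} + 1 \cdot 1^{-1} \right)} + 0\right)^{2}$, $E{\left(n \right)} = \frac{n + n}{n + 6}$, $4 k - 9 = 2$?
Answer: $\frac{172131}{62500} \approx 2.7541$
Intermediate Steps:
$k = \frac{11}{4}$ ($k = \frac{9}{4} + \frac{1}{4} \cdot 2 = \frac{9}{4} + \frac{1}{2} = \frac{11}{4} \approx 2.75$)
$E{\left(n \right)} = \frac{2 n}{6 + n}$
$L = \frac{64}{15625}$ ($L = \left(\left(\frac{2 \left(\frac{6}{-3} + 1 \cdot 1^{-1}\right)}{6 + \left(\frac{6}{-3} + 1 \cdot 1^{-1}\right)}\right)^{3} + 0\right)^{2} = \left(\left(\frac{2 \left(6 \left(- \frac{1}{3}\right) + 1 \cdot 1\right)}{6 + \left(6 \left(- \frac{1}{3}\right) + 1 \cdot 1\right)}\right)^{3} + 0\right)^{2} = \left(\left(\frac{2 \left(-2 + 1\right)}{6 + \left(-2 + 1\right)}\right)^{3} + 0\right)^{2} = \left(\left(2 \left(-1\right) \frac{1}{6 - 1}\right)^{3} + 0\right)^{2} = \left(\left(2 \left(-1\right) \frac{1}{5}\right)^{3} + 0\right)^{2} = \left(\left(- \frac{2}{5}\right)^{3} + 0\right)^{2} = \left(- \frac{8}{125} + 0\right)^{2} = \left(- \frac{8}{125}\right)^{2} = \frac{64}{15625} \approx 0.004096$)
$L 1 + k = \frac{64}{15625} \cdot 1 + \frac{11}{4} = \frac{64}{15625} + \frac{11}{4} = \frac{172131}{62500}$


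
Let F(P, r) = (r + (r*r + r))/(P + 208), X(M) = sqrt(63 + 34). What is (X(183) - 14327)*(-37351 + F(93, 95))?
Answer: 160941437572/301 - 11233436*sqrt(97)/301 ≈ 5.3432e+8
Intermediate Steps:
X(M) = sqrt(97)
F(P, r) = (r**2 + 2*r)/(208 + P) (F(P, r) = (r + (r**2 + r))/(208 + P) = (r + (r + r**2))/(208 + P) = (r**2 + 2*r)/(208 + P))
(X(183) - 14327)*(-37351 + F(93, 95)) = (sqrt(97) - 14327)*(-37351 + 95*(2 + 95)/(208 + 93)) = (-14327 + sqrt(97))*(-37351 + 95*97/301) = (-14327 + sqrt(97))*(-37351 + 95*(1/301)*97) = (-14327 + sqrt(97))*(-37351 + 9215/301) = (-14327 + sqrt(97))*(-11233436/301) = 160941437572/301 - 11233436*sqrt(97)/301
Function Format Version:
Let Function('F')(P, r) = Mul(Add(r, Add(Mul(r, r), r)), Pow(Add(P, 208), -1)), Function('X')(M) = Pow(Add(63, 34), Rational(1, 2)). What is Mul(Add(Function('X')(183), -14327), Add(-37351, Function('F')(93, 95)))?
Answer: Add(Rational(160941437572, 301), Mul(Rational(-11233436, 301), Pow(97, Rational(1, 2)))) ≈ 5.3432e+8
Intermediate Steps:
Function('X')(M) = Pow(97, Rational(1, 2))
Function('F')(P, r) = Mul(Pow(Add(208, P), -1), Add(Pow(r, 2), Mul(2, r))) (Function('F')(P, r) = Mul(Add(r, Add(Pow(r, 2), r)), Pow(Add(208, P), -1)) = Mul(Add(r, Add(r, Pow(r, 2))), Pow(Add(208, P), -1)) = Mul(Add(Pow(r, 2), Mul(2, r)), Pow(Add(208, P), -1)) = Mul(Pow(Add(208, P), -1), Add(Pow(r, 2), Mul(2, r))))
Mul(Add(Function('X')(183), -14327), Add(-37351, Function('F')(93, 95))) = Mul(Add(Pow(97, Rational(1, 2)), -14327), Add(-37351, Mul(95, Pow(Add(208, 93), -1), Add(2, 95)))) = Mul(Add(-14327, Pow(97, Rational(1, 2))), Add(-37351, Mul(95, Pow(301, -1), 97))) = Mul(Add(-14327, Pow(97, Rational(1, 2))), Add(-37351, Mul(95, Rational(1, 301), 97))) = Mul(Add(-14327, Pow(97, Rational(1, 2))), Add(-37351, Rational(9215, 301))) = Mul(Add(-14327, Pow(97, Rational(1, 2))), Rational(-11233436, 301)) = Add(Rational(160941437572, 301), Mul(Rational(-11233436, 301), Pow(97, Rational(1, 2))))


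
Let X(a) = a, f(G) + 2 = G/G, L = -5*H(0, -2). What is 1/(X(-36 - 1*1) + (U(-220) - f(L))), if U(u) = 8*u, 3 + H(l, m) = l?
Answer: -1/1796 ≈ -0.00055679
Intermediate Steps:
H(l, m) = -3 + l
L = 15 (L = -5*(-3 + 0) = -5*(-3) = 15)
f(G) = -1 (f(G) = -2 + G/G = -2 + 1 = -1)
1/(X(-36 - 1*1) + (U(-220) - f(L))) = 1/((-36 - 1*1) + (8*(-220) - 1*(-1))) = 1/((-36 - 1) + (-1760 + 1)) = 1/(-37 - 1759) = 1/(-1796) = -1/1796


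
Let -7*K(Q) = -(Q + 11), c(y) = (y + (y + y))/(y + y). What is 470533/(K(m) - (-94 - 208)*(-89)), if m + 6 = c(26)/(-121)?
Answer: -797082902/45530125 ≈ -17.507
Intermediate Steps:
c(y) = 3/2 (c(y) = (y + 2*y)/((2*y)) = (3*y)*(1/(2*y)) = 3/2)
m = -1455/242 (m = -6 + (3/2)/(-121) = -6 + (3/2)*(-1/121) = -6 - 3/242 = -1455/242 ≈ -6.0124)
K(Q) = 11/7 + Q/7 (K(Q) = -(-1)*(Q + 11)/7 = -(-1)*(11 + Q)/7 = -(-11 - Q)/7 = 11/7 + Q/7)
470533/(K(m) - (-94 - 208)*(-89)) = 470533/((11/7 + (⅐)*(-1455/242)) - (-94 - 208)*(-89)) = 470533/((11/7 - 1455/1694) - (-302)*(-89)) = 470533/(1207/1694 - 1*26878) = 470533/(1207/1694 - 26878) = 470533/(-45530125/1694) = 470533*(-1694/45530125) = -797082902/45530125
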